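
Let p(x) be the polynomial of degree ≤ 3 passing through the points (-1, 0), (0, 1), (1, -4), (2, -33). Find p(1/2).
3/8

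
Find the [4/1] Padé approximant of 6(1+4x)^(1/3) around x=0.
(512*x**4/81 - 1024*x**3/135 + 64*x**2/5 + 128*x/5 + 6)/(44*x/15 + 1)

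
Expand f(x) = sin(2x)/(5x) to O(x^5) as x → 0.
2/5 - 4*x**2/15 + 4*x**4/75 + O(x**5)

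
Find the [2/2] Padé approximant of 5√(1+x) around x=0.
(25*x**2/16 + 25*x/4 + 5)/(x**2/16 + 3*x/4 + 1)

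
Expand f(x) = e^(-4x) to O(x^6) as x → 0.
1 - 4*x + 8*x**2 - 32*x**3/3 + 32*x**4/3 - 128*x**5/15 + O(x**6)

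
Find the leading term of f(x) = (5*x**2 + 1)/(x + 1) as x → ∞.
5*x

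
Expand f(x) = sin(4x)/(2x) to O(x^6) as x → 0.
2 - 16*x**2/3 + 64*x**4/15 + O(x**6)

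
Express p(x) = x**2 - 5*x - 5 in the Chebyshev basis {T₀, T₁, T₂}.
(-9/2)T₀ + (-5)T₁ + (1/2)T₂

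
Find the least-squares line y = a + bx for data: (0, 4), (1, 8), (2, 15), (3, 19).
a = 37/10, b = 26/5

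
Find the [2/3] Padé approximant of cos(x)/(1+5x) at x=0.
(1 - 5*x**2/12)/(5*x**3/12 + x**2/12 + 5*x + 1)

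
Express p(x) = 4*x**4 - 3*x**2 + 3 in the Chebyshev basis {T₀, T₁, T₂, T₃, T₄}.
(3)T₀ + (1/2)T₂ + (1/2)T₄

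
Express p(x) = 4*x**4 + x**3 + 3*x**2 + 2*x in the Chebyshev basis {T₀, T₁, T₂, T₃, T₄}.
(3)T₀ + (11/4)T₁ + (7/2)T₂ + (1/4)T₃ + (1/2)T₄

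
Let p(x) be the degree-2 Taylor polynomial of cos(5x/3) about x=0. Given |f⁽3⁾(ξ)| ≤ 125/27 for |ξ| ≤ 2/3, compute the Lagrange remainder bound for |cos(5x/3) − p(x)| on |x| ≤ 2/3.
500/2187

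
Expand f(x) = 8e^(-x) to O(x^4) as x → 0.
8 - 8*x + 4*x**2 - 4*x**3/3 + O(x**4)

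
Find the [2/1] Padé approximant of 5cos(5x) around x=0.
5 - 125*x**2/2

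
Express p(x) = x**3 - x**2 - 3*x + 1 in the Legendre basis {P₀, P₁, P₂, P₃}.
(2/3)P₀ + (-12/5)P₁ + (-2/3)P₂ + (2/5)P₃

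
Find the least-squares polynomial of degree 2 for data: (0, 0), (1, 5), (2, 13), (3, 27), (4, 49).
18/35 + (4/7)x + (20/7)x²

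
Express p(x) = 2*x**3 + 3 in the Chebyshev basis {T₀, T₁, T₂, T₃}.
(3)T₀ + (3/2)T₁ + (1/2)T₃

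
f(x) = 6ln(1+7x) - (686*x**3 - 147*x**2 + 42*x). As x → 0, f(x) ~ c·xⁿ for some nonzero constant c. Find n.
4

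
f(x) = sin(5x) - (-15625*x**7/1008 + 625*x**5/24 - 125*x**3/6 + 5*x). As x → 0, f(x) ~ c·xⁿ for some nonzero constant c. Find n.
9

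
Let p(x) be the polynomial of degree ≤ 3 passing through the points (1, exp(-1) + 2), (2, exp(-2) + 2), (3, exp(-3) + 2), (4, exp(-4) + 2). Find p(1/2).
(-35*exp(2) - 5 + 21*e + 35*exp(3) + 32*exp(4))*exp(-4)/16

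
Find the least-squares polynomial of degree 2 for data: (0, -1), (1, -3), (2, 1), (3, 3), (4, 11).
-43/35 + (-15/7)x + (9/7)x²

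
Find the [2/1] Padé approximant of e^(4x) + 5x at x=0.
(-4*x**2 + 23*x/3 + 1)/(1 - 4*x/3)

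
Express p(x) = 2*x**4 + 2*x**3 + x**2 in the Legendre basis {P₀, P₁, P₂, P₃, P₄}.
(11/15)P₀ + (6/5)P₁ + (38/21)P₂ + (4/5)P₃ + (16/35)P₄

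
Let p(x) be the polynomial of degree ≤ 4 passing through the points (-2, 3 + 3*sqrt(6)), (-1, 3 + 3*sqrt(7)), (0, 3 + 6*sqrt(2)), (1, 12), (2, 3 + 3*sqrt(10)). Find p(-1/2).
-15*sqrt(6)/128 + 9*sqrt(10)/128 + 51/32 + 45*sqrt(7)/32 + 135*sqrt(2)/32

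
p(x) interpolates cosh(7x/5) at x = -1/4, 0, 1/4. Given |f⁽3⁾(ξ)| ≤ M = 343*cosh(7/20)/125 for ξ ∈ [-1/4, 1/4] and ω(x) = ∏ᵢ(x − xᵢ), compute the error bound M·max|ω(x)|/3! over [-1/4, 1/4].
343*sqrt(3)*cosh(7/20)/216000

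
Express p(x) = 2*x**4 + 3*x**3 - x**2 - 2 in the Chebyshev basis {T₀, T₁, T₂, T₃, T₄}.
(-7/4)T₀ + (9/4)T₁ + (1/2)T₂ + (3/4)T₃ + (1/4)T₄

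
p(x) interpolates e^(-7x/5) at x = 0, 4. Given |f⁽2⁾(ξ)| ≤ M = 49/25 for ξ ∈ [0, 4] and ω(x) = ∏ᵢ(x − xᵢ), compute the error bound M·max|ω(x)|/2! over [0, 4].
98/25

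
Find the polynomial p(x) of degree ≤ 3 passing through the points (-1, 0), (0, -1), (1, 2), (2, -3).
-2*x**3 + 2*x**2 + 3*x - 1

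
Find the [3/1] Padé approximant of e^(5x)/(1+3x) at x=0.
(-20375*x**3/192 - 425*x**2/16 - 465*x/32 + 1)/(1 - 529*x/32)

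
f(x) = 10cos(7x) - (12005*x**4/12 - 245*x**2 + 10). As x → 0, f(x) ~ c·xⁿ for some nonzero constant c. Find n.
6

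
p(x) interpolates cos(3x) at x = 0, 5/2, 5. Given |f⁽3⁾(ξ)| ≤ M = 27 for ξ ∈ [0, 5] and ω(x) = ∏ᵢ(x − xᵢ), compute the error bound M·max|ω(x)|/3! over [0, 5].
125*sqrt(3)/8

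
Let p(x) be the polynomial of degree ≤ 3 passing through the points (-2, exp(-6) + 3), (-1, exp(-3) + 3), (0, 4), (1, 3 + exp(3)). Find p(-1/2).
(-1 + 9*exp(3) + (57 - exp(3))*exp(6))*exp(-6)/16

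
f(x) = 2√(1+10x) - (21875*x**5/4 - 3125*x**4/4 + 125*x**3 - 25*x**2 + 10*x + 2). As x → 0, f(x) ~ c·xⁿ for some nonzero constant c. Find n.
6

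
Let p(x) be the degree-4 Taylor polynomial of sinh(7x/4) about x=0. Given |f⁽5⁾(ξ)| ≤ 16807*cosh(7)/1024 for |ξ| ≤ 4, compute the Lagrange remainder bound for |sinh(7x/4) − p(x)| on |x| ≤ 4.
16807*cosh(7)/120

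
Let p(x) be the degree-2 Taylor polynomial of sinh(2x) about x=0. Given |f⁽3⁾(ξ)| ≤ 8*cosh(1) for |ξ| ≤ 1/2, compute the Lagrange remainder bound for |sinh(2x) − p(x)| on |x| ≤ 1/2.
cosh(1)/6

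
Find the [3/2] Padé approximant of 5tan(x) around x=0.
x*(15 - x**2)/(3*(1 - 2*x**2/5))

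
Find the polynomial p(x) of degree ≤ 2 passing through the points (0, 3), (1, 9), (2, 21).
3*x**2 + 3*x + 3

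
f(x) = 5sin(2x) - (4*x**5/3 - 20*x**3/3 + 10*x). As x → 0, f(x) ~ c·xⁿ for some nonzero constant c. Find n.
7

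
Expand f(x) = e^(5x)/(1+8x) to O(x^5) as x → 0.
1 - 3*x + 73*x**2/2 - 1627*x**3/6 + 17563*x**4/8 + O(x**5)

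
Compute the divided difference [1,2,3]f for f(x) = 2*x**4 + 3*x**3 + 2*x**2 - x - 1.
70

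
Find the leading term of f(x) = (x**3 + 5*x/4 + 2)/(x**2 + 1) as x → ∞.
x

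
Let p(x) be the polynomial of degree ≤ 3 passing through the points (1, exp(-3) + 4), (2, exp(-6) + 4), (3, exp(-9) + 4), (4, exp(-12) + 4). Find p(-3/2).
(-495*exp(6) - 105 + 385*exp(3) + 231*exp(9) + 64*exp(12))*exp(-12)/16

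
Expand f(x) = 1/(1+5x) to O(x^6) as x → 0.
1 - 5*x + 25*x**2 - 125*x**3 + 625*x**4 - 3125*x**5 + O(x**6)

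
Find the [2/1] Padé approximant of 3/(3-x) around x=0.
1/(1 - x/3)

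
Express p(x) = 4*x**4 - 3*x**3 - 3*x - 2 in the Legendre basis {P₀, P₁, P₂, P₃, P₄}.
(-6/5)P₀ + (-24/5)P₁ + (16/7)P₂ + (-6/5)P₃ + (32/35)P₄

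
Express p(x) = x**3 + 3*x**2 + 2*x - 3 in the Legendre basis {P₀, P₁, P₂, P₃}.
(-2)P₀ + (13/5)P₁ + (2)P₂ + (2/5)P₃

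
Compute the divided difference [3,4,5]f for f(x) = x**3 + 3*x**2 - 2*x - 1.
15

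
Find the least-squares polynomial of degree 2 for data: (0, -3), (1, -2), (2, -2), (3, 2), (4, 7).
-94/35 + (-36/35)x + (6/7)x²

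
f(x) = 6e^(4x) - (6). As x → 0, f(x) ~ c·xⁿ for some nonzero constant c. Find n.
1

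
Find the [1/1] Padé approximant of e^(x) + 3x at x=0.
(31*x/8 + 1)/(1 - x/8)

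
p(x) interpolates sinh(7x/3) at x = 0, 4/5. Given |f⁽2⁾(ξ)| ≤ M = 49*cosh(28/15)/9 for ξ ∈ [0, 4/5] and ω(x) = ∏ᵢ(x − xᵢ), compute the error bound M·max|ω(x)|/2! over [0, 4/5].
98*cosh(28/15)/225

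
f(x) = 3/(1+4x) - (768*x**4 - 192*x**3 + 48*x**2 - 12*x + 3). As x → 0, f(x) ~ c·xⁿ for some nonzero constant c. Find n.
5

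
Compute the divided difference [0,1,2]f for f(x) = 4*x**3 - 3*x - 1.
12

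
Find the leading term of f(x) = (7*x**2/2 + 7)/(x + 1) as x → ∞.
7*x/2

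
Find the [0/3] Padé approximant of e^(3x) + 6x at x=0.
1/(-1305*x**3/2 + 153*x**2/2 - 9*x + 1)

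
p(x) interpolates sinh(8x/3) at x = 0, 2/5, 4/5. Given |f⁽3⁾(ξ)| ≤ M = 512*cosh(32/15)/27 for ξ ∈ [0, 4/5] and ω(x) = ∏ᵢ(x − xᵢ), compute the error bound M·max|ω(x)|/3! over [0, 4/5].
4096*sqrt(3)*cosh(32/15)/91125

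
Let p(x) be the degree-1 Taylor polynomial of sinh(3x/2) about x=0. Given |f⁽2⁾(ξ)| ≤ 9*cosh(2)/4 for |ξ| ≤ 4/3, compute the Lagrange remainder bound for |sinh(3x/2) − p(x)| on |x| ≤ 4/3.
2*cosh(2)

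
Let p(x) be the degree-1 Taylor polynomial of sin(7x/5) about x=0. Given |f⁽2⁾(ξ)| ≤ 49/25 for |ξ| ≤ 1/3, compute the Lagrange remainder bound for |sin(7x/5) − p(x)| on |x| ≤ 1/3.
49/450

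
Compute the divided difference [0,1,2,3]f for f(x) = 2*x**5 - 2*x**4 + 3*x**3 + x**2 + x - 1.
41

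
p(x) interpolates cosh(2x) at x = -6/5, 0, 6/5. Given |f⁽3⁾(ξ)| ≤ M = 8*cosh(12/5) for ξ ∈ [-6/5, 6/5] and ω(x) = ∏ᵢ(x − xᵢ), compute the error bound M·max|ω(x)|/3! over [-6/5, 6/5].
64*sqrt(3)*cosh(12/5)/125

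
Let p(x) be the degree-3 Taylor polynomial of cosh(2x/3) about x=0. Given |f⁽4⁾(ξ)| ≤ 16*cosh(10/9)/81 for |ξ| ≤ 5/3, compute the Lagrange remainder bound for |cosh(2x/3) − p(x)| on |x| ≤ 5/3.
1250*cosh(10/9)/19683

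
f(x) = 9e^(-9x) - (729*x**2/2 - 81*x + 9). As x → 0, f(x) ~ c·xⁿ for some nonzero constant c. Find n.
3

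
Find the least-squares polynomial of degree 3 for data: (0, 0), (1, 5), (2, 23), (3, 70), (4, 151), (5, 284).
1/42 + (359/252)x + (113/84)x² + (35/18)x³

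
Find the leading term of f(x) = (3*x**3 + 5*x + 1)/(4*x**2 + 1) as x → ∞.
3*x/4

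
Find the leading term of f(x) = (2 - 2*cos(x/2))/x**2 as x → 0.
1/4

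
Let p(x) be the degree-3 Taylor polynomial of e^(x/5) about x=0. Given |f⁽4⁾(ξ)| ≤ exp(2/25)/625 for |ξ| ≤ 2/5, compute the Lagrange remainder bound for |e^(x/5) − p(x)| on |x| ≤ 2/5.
2*exp(2/25)/1171875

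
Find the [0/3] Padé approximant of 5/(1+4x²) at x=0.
5/(4*x**2 + 1)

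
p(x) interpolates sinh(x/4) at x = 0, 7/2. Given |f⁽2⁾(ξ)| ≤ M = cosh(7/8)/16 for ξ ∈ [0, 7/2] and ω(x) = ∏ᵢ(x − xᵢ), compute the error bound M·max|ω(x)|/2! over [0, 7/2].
49*cosh(7/8)/512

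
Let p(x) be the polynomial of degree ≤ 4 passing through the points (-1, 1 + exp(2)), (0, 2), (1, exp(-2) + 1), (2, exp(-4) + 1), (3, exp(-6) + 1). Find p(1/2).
(-20*exp(2) + 3 + 90*exp(4) + (188 - 5*exp(2))*exp(6))*exp(-6)/128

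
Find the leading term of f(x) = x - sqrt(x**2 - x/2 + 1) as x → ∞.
1/4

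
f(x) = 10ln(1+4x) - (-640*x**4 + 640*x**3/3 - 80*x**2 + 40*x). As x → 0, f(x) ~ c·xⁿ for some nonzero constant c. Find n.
5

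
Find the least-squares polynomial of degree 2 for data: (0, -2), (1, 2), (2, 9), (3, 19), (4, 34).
-64/35 + (123/70)x + (25/14)x²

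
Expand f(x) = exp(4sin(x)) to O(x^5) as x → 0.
1 + 4*x + 8*x**2 + 10*x**3 + 8*x**4 + O(x**5)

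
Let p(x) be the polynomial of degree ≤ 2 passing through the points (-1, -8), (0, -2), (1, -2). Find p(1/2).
-5/4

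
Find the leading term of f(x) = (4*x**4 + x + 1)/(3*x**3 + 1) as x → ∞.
4*x/3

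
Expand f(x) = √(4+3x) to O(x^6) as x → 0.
2 + 3*x/4 - 9*x**2/64 + 27*x**3/512 - 405*x**4/16384 + 1701*x**5/131072 + O(x**6)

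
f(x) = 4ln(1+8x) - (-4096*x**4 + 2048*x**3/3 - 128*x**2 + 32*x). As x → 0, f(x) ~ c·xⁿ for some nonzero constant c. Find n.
5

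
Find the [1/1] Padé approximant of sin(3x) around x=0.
3*x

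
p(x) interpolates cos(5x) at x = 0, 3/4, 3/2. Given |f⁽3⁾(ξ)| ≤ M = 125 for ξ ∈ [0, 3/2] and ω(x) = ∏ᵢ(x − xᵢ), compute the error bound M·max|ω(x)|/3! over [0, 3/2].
125*sqrt(3)/64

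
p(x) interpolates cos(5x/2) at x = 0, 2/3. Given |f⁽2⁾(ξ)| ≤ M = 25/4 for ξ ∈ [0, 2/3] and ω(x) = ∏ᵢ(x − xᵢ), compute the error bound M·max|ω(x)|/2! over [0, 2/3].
25/72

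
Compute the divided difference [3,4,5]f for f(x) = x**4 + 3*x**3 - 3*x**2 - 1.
130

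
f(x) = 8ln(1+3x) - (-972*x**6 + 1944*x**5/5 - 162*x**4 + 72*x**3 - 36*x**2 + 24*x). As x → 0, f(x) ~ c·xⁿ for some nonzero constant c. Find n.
7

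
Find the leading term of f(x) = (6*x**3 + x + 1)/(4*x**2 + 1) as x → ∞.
3*x/2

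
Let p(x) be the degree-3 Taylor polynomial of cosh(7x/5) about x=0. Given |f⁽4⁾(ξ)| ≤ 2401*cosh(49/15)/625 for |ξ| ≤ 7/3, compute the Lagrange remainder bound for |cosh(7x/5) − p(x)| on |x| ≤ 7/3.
5764801*cosh(49/15)/1215000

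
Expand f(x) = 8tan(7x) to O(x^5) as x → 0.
56*x + 2744*x**3/3 + O(x**5)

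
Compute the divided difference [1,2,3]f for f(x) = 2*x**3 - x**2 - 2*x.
11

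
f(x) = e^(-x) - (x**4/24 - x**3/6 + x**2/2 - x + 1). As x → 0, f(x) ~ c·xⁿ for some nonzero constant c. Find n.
5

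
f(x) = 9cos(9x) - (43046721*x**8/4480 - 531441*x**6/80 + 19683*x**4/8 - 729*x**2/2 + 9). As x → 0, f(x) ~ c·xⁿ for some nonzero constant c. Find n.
10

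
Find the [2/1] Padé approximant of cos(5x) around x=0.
1 - 25*x**2/2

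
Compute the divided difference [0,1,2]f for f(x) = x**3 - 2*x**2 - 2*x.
1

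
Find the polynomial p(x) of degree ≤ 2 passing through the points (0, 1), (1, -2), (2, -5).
1 - 3*x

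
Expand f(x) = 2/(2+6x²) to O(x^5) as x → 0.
1 - 3*x**2 + 9*x**4 + O(x**5)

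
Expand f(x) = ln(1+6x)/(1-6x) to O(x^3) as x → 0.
6*x + 18*x**2 + O(x**3)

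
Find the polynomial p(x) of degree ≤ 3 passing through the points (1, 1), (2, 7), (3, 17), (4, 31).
2*x**2 - 1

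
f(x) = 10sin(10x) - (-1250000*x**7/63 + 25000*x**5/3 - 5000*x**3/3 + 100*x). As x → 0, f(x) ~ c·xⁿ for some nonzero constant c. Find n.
9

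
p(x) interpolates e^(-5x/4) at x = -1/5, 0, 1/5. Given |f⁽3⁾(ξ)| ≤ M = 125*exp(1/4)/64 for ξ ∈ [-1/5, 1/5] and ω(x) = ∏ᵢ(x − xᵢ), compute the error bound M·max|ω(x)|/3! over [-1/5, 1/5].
sqrt(3)*exp(1/4)/1728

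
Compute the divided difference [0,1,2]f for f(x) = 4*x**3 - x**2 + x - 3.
11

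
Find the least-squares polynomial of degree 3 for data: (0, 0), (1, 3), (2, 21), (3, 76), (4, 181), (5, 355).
1/6 + (-169/252)x + (1/42)x² + (103/36)x³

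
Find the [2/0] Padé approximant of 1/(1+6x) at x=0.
36*x**2 - 6*x + 1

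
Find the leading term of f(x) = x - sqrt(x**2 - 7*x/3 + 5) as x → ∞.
7/6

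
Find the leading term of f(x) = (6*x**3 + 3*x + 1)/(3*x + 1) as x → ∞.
2*x**2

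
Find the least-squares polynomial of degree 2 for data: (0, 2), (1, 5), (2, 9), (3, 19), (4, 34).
87/35 + (-27/35)x + (15/7)x²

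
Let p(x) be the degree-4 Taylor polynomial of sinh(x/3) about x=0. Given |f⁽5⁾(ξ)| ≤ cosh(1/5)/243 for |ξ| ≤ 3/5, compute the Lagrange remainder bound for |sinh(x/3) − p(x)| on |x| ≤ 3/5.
cosh(1/5)/375000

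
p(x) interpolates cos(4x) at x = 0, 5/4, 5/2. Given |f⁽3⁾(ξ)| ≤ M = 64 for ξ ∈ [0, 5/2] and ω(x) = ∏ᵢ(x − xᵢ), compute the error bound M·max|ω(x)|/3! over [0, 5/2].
125*sqrt(3)/27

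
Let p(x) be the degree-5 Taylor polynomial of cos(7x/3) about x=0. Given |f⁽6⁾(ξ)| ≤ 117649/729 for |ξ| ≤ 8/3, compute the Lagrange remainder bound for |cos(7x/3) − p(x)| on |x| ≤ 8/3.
1927561216/23914845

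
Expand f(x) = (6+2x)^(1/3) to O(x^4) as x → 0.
6**(1/3) + 6**(1/3)*x/9 - 6**(1/3)*x**2/81 + 5*6**(1/3)*x**3/2187 + O(x**4)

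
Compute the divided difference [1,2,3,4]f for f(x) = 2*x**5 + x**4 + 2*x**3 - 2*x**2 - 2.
142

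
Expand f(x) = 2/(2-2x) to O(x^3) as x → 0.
1 + x + x**2 + O(x**3)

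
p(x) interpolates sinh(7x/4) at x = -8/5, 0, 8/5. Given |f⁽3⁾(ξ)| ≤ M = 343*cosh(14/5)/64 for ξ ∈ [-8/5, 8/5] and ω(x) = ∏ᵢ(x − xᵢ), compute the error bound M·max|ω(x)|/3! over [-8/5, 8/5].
2744*sqrt(3)*cosh(14/5)/3375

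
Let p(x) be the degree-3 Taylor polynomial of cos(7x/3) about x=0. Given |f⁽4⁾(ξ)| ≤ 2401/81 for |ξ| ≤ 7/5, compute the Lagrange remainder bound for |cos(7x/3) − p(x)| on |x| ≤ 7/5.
5764801/1215000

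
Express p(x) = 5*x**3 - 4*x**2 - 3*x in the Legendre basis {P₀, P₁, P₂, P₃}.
(-4/3)P₀ + (-8/3)P₂ + (2)P₃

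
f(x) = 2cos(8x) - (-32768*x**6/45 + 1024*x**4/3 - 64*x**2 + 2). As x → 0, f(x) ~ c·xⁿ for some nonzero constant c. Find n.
8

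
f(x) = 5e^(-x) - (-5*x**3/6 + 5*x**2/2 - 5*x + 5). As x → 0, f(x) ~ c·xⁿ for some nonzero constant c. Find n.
4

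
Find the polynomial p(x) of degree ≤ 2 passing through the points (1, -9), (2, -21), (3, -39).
-3*x**2 - 3*x - 3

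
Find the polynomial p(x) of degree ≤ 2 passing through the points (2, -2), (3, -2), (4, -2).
-2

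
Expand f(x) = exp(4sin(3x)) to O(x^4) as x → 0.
1 + 12*x + 72*x**2 + 270*x**3 + O(x**4)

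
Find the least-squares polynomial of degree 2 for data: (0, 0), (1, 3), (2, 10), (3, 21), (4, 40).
12/35 + (-17/35)x + (18/7)x²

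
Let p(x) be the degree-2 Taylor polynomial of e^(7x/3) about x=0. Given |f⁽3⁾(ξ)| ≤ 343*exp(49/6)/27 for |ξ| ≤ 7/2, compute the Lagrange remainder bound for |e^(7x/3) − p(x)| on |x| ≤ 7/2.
117649*exp(49/6)/1296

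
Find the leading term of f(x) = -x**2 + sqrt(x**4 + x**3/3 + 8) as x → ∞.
x/6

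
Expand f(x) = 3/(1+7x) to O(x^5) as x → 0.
3 - 21*x + 147*x**2 - 1029*x**3 + 7203*x**4 + O(x**5)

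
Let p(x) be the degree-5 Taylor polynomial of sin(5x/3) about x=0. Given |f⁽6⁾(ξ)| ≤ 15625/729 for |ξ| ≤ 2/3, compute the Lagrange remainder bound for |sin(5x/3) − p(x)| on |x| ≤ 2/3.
12500/4782969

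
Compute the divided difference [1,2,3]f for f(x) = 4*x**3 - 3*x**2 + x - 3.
21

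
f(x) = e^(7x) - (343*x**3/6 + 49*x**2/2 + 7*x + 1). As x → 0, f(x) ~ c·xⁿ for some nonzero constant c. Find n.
4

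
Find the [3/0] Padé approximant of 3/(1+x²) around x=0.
3 - 3*x**2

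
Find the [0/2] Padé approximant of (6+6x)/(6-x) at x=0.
1/(7*x**2/6 - 7*x/6 + 1)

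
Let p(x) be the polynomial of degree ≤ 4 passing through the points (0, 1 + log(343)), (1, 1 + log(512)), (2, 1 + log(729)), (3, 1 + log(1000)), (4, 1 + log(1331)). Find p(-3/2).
1 + log(2674547297698374264627183411732207537069567390474128814152676841976093056220135929130377352411751*11**(49/128)*3**(7/32)*5**(29/32)*7**(9/128)/251084069415467230553431576928306656644094217778561380515840000000000000000000000000000000000000)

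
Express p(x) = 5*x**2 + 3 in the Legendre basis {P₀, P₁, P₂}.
(14/3)P₀ + (10/3)P₂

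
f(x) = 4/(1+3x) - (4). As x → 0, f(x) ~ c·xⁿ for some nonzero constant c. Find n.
1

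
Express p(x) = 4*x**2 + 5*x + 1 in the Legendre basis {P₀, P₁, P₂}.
(7/3)P₀ + (5)P₁ + (8/3)P₂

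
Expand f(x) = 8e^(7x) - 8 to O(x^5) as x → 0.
56*x + 196*x**2 + 1372*x**3/3 + 2401*x**4/3 + O(x**5)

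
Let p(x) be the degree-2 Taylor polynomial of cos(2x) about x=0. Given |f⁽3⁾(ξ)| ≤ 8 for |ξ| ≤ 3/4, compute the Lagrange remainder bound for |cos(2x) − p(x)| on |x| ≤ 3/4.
9/16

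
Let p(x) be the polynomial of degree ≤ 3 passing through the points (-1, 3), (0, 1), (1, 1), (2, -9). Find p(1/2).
3/2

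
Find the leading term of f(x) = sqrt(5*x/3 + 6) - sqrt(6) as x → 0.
5*sqrt(6)*x/36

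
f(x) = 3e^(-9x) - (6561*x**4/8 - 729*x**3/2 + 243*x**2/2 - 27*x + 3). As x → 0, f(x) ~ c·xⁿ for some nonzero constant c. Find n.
5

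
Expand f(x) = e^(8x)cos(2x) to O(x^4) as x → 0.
1 + 8*x + 30*x**2 + 208*x**3/3 + O(x**4)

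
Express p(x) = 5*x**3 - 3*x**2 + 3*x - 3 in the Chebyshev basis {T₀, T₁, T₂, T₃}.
(-9/2)T₀ + (27/4)T₁ + (-3/2)T₂ + (5/4)T₃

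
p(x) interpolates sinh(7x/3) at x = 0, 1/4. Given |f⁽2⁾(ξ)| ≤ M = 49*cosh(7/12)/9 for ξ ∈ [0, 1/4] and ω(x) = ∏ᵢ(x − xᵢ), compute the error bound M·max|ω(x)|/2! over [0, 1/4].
49*cosh(7/12)/1152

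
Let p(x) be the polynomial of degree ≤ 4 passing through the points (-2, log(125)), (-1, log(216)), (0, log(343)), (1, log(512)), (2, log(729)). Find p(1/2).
log(392*2**(3/4)*3**(19/64)*5**(9/128)*7**(7/64)/3)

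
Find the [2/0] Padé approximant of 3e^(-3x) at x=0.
27*x**2/2 - 9*x + 3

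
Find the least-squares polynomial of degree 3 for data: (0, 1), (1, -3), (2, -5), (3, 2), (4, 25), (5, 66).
73/63 + (-1633/378)x + (-305/252)x² + (101/108)x³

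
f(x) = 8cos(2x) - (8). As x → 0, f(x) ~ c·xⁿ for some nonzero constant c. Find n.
2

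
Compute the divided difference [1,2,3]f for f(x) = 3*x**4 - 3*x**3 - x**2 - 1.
56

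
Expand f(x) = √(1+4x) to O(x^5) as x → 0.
1 + 2*x - 2*x**2 + 4*x**3 - 10*x**4 + O(x**5)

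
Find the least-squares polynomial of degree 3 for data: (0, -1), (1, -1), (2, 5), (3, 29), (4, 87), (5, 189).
-61/63 + (275/189)x + (-467/126)x² + (119/54)x³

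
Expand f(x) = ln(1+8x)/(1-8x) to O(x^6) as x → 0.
8*x + 32*x**2 + 1280*x**3/3 + 7168*x**4/3 + 385024*x**5/15 + O(x**6)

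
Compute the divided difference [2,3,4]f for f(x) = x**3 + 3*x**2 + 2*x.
12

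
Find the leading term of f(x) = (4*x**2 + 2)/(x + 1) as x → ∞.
4*x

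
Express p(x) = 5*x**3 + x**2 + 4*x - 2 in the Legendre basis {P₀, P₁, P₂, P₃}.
(-5/3)P₀ + (7)P₁ + (2/3)P₂ + (2)P₃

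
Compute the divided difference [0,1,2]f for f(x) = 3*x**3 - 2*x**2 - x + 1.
7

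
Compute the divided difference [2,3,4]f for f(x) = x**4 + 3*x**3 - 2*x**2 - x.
80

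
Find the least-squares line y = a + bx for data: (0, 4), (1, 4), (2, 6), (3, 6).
a = 19/5, b = 4/5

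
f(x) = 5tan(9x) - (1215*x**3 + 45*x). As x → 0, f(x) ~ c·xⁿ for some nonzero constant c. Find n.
5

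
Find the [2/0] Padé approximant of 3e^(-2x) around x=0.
6*x**2 - 6*x + 3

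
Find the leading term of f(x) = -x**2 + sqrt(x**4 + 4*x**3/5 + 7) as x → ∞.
2*x/5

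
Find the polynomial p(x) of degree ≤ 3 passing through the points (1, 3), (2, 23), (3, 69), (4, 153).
2*x**3 + x**2 + 3*x - 3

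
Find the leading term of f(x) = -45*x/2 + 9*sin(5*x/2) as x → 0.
-375*x**3/16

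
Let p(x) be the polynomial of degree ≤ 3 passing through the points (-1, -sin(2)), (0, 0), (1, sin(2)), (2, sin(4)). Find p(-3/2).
-7*sin(2)/8 - 5*sin(4)/16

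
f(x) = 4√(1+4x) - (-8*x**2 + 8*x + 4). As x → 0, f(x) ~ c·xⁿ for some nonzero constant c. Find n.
3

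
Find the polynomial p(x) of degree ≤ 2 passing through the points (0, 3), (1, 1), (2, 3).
2*x**2 - 4*x + 3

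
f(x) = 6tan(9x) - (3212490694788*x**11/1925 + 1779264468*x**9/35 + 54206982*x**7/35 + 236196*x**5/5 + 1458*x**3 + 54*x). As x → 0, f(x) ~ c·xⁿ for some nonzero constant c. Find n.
13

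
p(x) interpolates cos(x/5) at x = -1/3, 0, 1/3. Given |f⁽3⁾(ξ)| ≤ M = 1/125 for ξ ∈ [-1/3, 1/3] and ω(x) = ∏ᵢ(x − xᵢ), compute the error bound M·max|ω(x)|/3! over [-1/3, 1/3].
sqrt(3)/91125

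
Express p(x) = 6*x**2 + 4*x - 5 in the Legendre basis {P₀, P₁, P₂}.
(-3)P₀ + (4)P₁ + (4)P₂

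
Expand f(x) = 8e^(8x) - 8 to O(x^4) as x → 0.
64*x + 256*x**2 + 2048*x**3/3 + O(x**4)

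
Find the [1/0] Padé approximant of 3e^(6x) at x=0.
18*x + 3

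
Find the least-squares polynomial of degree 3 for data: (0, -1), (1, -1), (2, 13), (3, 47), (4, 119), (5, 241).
-9/7 + (1/3)x + (-17/14)x² + (13/6)x³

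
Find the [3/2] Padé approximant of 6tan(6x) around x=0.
(-432*x**3/5 + 36*x)/(1 - 72*x**2/5)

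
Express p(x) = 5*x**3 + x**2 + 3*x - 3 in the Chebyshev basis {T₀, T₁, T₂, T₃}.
(-5/2)T₀ + (27/4)T₁ + (1/2)T₂ + (5/4)T₃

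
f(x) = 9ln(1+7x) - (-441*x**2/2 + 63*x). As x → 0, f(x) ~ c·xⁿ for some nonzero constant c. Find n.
3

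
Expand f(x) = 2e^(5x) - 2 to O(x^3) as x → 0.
10*x + 25*x**2 + O(x**3)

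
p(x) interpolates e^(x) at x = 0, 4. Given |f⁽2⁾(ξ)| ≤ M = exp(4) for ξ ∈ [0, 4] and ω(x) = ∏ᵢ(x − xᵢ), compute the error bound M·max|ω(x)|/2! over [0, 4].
2*exp(4)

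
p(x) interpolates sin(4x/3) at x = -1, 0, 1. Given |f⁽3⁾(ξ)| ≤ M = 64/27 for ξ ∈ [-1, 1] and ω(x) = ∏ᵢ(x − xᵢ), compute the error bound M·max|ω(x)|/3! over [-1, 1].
64*sqrt(3)/729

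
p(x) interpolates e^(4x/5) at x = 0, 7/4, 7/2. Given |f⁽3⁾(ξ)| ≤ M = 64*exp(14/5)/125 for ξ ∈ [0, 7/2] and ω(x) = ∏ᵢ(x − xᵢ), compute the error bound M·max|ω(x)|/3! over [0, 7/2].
343*sqrt(3)*exp(14/5)/3375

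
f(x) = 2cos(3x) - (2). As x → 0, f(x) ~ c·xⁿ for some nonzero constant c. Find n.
2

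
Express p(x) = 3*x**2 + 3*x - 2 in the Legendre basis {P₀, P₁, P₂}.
-P₀ + (3)P₁ + (2)P₂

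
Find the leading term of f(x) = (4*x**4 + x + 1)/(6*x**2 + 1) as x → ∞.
2*x**2/3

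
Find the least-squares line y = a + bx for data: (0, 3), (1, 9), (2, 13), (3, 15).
a = 4, b = 4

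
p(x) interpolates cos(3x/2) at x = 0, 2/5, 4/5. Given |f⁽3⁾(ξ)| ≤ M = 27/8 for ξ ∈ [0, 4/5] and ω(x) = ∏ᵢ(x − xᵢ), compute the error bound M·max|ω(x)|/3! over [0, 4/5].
sqrt(3)/125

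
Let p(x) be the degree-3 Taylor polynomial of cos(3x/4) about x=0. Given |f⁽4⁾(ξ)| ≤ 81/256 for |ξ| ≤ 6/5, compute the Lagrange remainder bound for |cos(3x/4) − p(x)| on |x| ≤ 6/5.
2187/80000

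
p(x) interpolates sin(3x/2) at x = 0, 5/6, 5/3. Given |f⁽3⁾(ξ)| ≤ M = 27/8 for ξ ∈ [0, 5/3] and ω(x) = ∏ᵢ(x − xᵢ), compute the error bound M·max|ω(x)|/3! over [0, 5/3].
125*sqrt(3)/1728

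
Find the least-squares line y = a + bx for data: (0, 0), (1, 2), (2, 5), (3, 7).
a = -1/10, b = 12/5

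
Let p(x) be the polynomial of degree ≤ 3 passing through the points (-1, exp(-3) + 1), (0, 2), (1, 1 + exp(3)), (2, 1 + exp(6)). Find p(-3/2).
((-5*exp(6) - 19 + 21*exp(3))*exp(3) + 35)*exp(-3)/16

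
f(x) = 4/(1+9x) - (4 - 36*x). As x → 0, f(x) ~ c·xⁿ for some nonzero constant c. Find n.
2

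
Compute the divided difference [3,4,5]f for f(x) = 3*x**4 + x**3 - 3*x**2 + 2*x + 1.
300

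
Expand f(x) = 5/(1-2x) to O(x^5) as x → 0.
5 + 10*x + 20*x**2 + 40*x**3 + 80*x**4 + O(x**5)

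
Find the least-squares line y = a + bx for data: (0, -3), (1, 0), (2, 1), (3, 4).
a = -14/5, b = 11/5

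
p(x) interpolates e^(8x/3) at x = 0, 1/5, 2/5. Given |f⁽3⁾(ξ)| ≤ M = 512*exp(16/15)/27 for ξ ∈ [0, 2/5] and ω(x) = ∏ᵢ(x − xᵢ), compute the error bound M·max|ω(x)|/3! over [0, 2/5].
512*sqrt(3)*exp(16/15)/91125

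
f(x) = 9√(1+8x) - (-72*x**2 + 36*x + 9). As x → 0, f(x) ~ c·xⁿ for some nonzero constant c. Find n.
3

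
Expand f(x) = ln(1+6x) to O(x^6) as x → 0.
6*x - 18*x**2 + 72*x**3 - 324*x**4 + 7776*x**5/5 + O(x**6)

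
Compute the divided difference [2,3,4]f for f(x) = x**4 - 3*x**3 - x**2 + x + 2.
27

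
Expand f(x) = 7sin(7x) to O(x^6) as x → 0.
49*x - 2401*x**3/6 + 117649*x**5/120 + O(x**6)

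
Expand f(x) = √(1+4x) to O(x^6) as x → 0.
1 + 2*x - 2*x**2 + 4*x**3 - 10*x**4 + 28*x**5 + O(x**6)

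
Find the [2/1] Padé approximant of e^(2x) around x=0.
(2*x**2/3 + 4*x/3 + 1)/(1 - 2*x/3)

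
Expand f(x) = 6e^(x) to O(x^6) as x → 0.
6 + 6*x + 3*x**2 + x**3 + x**4/4 + x**5/20 + O(x**6)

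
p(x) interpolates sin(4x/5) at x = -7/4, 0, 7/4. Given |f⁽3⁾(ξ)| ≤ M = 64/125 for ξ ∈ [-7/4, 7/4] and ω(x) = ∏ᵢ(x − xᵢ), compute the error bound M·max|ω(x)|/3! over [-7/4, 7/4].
343*sqrt(3)/3375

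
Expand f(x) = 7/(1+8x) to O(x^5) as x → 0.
7 - 56*x + 448*x**2 - 3584*x**3 + 28672*x**4 + O(x**5)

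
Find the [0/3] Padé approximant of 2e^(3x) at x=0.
2/(-9*x**3/2 + 9*x**2/2 - 3*x + 1)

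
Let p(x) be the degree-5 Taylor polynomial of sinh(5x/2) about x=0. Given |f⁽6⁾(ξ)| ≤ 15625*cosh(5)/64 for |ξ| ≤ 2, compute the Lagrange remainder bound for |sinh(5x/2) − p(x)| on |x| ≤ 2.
3125*cosh(5)/144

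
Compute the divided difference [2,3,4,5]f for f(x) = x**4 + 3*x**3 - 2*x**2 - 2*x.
17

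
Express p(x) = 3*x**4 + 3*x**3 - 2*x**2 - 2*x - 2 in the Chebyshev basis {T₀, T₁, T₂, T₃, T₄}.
(-15/8)T₀ + (1/4)T₁ + (1/2)T₂ + (3/4)T₃ + (3/8)T₄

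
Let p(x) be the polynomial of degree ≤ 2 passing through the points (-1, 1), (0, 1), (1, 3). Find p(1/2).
7/4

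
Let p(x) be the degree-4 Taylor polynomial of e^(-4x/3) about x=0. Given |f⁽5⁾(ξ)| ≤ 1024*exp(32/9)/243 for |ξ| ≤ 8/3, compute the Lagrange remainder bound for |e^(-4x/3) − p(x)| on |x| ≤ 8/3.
4194304*exp(32/9)/885735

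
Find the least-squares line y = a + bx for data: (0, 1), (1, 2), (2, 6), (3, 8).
a = 1/2, b = 5/2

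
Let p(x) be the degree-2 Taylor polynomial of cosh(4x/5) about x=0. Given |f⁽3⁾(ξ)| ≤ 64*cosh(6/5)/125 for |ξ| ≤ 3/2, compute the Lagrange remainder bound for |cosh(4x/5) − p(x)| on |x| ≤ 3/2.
36*cosh(6/5)/125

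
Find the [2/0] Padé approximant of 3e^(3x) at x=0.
27*x**2/2 + 9*x + 3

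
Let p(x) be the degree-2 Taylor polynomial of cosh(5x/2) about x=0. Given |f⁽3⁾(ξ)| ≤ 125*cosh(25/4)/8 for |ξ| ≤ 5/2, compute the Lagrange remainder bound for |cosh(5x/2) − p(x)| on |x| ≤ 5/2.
15625*cosh(25/4)/384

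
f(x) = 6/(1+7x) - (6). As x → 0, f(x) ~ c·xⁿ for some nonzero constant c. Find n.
1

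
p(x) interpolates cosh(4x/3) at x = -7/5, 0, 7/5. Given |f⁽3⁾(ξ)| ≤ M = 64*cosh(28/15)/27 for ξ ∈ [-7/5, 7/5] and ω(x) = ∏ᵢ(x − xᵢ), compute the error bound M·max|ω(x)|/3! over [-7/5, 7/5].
21952*sqrt(3)*cosh(28/15)/91125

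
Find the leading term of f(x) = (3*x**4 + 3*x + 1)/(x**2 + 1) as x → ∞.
3*x**2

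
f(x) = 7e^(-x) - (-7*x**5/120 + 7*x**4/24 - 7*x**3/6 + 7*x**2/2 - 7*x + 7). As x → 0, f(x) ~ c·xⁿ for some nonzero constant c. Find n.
6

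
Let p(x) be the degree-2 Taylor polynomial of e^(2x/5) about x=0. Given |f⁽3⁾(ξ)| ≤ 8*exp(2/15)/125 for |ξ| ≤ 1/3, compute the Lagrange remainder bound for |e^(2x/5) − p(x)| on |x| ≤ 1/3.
4*exp(2/15)/10125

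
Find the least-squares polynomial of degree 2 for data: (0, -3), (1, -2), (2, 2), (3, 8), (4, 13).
-118/35 + (47/35)x + (5/7)x²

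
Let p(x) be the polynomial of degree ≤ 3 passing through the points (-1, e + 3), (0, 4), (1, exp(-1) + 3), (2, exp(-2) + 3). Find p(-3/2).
(-5 + 21*e + (13 + 35*e)*exp(2))*exp(-2)/16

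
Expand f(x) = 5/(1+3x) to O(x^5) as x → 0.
5 - 15*x + 45*x**2 - 135*x**3 + 405*x**4 + O(x**5)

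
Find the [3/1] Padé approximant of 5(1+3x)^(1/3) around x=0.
(-5*x**3/3 + 5*x**2 + 15*x + 5)/(2*x + 1)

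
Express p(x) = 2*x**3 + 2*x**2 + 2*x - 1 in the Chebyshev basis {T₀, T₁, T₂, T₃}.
(7/2)T₁ + T₂ + (1/2)T₃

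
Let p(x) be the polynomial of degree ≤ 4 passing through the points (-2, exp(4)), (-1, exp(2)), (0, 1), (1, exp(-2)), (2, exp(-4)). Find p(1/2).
(-5 + 60*exp(2) + (-20*exp(2) + 90 + 3*exp(4))*exp(4))*exp(-4)/128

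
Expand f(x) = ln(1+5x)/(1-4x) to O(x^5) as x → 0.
5*x + 15*x**2/2 + 215*x**3/3 + 1565*x**4/12 + O(x**5)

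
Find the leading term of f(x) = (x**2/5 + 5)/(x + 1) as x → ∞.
x/5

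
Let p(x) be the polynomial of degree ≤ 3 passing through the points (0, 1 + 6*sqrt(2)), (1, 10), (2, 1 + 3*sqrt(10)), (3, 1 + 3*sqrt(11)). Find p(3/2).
-3*sqrt(11)/16 - 3*sqrt(2)/8 + 27*sqrt(10)/16 + 97/16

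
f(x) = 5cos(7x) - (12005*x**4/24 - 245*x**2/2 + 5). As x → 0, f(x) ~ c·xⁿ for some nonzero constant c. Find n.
6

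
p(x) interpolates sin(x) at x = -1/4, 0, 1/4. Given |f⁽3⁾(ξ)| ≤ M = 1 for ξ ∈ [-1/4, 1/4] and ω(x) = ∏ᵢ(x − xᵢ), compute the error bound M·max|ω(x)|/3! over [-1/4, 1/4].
sqrt(3)/1728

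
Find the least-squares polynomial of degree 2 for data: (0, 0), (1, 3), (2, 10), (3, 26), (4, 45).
2/35 + (-29/70)x + (41/14)x²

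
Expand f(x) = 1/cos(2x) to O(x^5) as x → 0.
1 + 2*x**2 + 10*x**4/3 + O(x**5)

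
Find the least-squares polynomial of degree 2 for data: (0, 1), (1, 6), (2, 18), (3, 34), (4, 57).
32/35 + (18/7)x + (20/7)x²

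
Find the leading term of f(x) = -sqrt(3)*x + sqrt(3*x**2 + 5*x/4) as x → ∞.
5*sqrt(3)/24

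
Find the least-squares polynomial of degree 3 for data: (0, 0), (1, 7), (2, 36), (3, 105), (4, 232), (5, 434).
2/63 + (631/378)x + (569/252)x² + (319/108)x³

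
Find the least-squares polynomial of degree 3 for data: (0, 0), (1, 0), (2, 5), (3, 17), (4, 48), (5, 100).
-5/63 + (181/189)x + (-14/9)x² + (29/27)x³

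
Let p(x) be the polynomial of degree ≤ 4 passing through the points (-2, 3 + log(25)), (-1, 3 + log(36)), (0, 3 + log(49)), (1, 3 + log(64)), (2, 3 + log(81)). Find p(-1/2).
3 + log(21*3**(1/32)*5**(59/64)*7**(13/32)/5)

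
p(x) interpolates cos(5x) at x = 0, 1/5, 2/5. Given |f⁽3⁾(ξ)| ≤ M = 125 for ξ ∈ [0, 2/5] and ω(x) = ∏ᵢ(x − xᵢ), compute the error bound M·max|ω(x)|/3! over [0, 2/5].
sqrt(3)/27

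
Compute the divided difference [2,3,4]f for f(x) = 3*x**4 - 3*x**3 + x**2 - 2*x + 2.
139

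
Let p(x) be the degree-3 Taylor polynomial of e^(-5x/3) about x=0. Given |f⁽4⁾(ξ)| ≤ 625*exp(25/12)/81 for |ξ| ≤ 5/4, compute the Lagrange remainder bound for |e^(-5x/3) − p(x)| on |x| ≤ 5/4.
390625*exp(25/12)/497664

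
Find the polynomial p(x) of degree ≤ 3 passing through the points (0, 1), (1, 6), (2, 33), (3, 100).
3*x**3 + 2*x**2 + 1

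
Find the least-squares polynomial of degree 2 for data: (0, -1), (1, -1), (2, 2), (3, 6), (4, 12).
-8/7 + (-29/70)x + (13/14)x²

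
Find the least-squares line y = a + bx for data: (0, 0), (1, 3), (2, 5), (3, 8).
a = 1/10, b = 13/5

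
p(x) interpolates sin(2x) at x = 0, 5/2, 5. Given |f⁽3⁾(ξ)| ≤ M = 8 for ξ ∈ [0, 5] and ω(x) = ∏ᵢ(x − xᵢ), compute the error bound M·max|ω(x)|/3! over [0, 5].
125*sqrt(3)/27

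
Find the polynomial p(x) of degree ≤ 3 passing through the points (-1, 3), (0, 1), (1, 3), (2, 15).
x**3 + 2*x**2 - x + 1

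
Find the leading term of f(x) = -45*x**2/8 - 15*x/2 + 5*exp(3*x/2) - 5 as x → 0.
45*x**3/16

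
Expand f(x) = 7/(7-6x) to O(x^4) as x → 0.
1 + 6*x/7 + 36*x**2/49 + 216*x**3/343 + O(x**4)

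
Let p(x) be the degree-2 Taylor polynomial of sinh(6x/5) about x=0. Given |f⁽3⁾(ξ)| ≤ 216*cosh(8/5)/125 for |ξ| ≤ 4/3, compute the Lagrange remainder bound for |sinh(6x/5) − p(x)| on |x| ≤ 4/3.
256*cosh(8/5)/375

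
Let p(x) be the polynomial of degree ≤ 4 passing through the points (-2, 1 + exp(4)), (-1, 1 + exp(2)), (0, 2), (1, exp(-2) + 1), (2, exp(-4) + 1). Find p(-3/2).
(-5 + 28*exp(2) + (58 + 140*exp(2) + 35*exp(4))*exp(4))*exp(-4)/128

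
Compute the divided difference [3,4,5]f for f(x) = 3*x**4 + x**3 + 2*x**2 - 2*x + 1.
305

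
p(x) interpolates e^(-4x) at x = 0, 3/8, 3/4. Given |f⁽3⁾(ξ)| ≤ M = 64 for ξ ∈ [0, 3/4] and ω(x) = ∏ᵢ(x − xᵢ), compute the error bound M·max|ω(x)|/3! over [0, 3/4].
sqrt(3)/8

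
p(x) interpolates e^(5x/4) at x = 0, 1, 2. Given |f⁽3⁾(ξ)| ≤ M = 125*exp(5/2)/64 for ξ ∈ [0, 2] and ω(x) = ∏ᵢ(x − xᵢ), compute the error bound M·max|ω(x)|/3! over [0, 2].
125*sqrt(3)*exp(5/2)/1728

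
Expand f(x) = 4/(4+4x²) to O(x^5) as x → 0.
1 - x**2 + x**4 + O(x**5)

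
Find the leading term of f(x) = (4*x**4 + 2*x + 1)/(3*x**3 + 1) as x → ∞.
4*x/3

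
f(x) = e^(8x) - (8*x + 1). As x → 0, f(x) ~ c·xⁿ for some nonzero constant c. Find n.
2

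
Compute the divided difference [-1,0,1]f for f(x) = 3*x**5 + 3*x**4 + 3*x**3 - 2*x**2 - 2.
1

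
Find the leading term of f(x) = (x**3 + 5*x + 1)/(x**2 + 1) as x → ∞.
x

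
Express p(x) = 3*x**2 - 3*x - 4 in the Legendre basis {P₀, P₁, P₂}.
(-3)P₀ + (-3)P₁ + (2)P₂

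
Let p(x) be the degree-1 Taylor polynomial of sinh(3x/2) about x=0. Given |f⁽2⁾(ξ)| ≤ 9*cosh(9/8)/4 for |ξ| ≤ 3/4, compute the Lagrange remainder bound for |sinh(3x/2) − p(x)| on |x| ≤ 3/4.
81*cosh(9/8)/128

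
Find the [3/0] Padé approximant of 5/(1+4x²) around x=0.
5 - 20*x**2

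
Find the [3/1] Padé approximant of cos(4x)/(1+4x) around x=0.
(8*x**3/3 - 28*x**2/3 + x/3 + 1)/(13*x/3 + 1)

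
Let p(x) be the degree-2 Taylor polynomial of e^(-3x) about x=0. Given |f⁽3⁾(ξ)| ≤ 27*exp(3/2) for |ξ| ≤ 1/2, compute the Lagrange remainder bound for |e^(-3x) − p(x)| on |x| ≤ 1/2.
9*exp(3/2)/16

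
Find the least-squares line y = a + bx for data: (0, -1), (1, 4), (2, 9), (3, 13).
a = -4/5, b = 47/10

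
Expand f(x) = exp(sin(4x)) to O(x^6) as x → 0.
1 + 4*x + 8*x**2 - 32*x**4 - 1024*x**5/15 + O(x**6)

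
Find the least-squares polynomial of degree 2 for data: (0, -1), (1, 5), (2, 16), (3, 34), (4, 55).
-39/35 + (247/70)x + (37/14)x²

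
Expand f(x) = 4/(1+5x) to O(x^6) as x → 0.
4 - 20*x + 100*x**2 - 500*x**3 + 2500*x**4 - 12500*x**5 + O(x**6)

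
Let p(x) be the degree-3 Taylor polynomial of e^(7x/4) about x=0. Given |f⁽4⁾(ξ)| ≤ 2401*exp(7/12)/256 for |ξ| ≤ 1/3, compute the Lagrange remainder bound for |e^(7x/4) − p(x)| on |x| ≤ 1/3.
2401*exp(7/12)/497664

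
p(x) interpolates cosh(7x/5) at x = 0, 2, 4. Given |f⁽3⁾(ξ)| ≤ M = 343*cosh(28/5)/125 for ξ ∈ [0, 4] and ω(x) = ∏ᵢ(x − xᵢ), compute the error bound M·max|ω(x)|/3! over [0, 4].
2744*sqrt(3)*cosh(28/5)/3375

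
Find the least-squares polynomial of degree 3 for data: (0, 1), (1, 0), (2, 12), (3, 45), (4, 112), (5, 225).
5/6 + (-533/252)x + (-5/84)x² + (17/9)x³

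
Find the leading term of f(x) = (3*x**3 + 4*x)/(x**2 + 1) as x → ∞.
3*x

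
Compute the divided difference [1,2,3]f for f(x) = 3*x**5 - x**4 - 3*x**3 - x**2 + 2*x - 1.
226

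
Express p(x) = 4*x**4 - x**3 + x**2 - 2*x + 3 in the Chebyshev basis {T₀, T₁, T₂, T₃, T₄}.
(5)T₀ + (-11/4)T₁ + (5/2)T₂ + (-1/4)T₃ + (1/2)T₄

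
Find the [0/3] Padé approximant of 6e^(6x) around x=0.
6/(-36*x**3 + 18*x**2 - 6*x + 1)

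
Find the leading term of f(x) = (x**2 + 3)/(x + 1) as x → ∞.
x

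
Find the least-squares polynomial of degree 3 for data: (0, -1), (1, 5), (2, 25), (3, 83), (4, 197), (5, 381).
-40/63 + (109/54)x + (-37/63)x² + (167/54)x³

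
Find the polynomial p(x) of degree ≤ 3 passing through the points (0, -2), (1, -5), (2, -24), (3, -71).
-2*x**3 - 2*x**2 + x - 2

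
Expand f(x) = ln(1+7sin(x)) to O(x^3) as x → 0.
7*x - 49*x**2/2 + O(x**3)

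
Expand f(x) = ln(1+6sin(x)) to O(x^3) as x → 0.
6*x - 18*x**2 + O(x**3)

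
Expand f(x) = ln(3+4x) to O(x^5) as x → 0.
log(3) + 4*x/3 - 8*x**2/9 + 64*x**3/81 - 64*x**4/81 + O(x**5)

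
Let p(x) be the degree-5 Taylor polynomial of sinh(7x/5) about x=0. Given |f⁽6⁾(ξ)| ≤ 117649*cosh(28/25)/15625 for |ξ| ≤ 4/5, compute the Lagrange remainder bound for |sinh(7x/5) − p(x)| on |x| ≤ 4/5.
30118144*cosh(28/25)/10986328125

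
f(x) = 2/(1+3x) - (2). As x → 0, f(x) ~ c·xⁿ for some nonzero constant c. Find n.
1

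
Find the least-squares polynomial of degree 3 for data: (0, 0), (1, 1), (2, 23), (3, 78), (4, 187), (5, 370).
-41/126 + (-37/108)x + (-79/252)x² + (82/27)x³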